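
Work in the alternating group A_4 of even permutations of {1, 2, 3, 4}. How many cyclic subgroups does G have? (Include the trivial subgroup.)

8

A cyclic subgroup of order d is generated by each of its φ(d) elements of order d, so the cyclic subgroups of order d number (#elements of order d)/φ(d).
Cyclic subgroups by order — order 1: 1; order 2: 3; order 3: 4.
Total: 8.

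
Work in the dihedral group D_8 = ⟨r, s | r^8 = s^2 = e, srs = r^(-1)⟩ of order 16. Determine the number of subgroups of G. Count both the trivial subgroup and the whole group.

19

|G| = 16, so by Lagrange every subgroup order divides 16. Divisors: 1, 2, 4, 8, 16.
Subgroups by order — order 1: 1; order 2: 9; order 4: 5; order 8: 3; order 16: 1.
Total: 1 + 9 + 5 + 3 + 1 = 19.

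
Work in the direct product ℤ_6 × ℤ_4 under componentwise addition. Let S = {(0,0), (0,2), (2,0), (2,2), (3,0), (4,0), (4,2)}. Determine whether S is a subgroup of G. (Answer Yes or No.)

|S| = 7 does not divide |G| = 24, so by Lagrange S is not a subgroup.

No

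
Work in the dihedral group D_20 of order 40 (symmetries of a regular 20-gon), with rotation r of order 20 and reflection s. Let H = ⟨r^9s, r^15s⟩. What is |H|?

20

|⟨r^9s⟩| = 2 and |⟨r^15s⟩| = 2, so |H| is a multiple of lcm(2, 2) = 2 and divides |G| = 40.
Closing under the operation: H = {e, r^2, r^4, r^6, r^8, r^10, r^12, r^14, r^16, r^18, rs, r^3s, r^5s, r^7s, r^9s, r^11s, r^13s, r^15s, r^17s, r^19s}, so |H| = 20.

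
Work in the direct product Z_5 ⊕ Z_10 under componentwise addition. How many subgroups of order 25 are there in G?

|G| = 50 and 25 | 50, so subgroups of order 25 are possible by Lagrange.
The subgroups of order 25 are: {(0,0), (0,2), (0,4), (0,6), (0,8), (1,0), (1,2), (1,4), (1,6), (1,8), (2,0), (2,2), (2,4), (2,6), (2,8), (3,0), (3,2), (3,4), (3,6), (3,8), (4,0), (4,2), (4,4), (4,6), (4,8)}.
So G has 1 subgroup of order 25.

1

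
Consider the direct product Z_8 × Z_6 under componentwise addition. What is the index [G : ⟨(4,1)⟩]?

8

|⟨(4,1)⟩| = 6 and |G| = 48.
By Lagrange, [G : H] = |G|/|H| = 48/6 = 8.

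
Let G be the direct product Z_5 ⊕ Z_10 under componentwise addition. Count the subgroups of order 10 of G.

6

|G| = 50 and 10 | 50, so subgroups of order 10 are possible by Lagrange.
The subgroups of order 10 are: {(0,0), (0,1), (0,2), (0,3), (0,4), (0,5), (0,6), (0,7), (0,8), (0,9)}; {(0,0), (0,5), (1,0), (1,5), (2,0), (2,5), (3,0), (3,5), (4,0), (4,5)}; {(0,0), (0,5), (1,1), (1,6), (2,2), (2,7), (3,3), (3,8), (4,4), (4,9)}; {(0,0), (0,5), (1,2), (1,7), (2,4), (2,9), (3,1), (3,6), (4,3), (4,8)}; … (6 in all).
So G has 6 subgroups of order 10.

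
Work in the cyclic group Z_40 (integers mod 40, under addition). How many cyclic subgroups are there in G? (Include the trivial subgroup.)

A cyclic subgroup of order d is generated by each of its φ(d) elements of order d, so the cyclic subgroups of order d number (#elements of order d)/φ(d).
Cyclic subgroups by order — order 1: 1; order 2: 1; order 4: 1; order 5: 1; order 8: 1; order 10: 1; order 20: 1; order 40: 1.
Total: 8.

8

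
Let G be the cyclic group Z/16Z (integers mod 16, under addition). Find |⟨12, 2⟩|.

|⟨12⟩| = 4 and |⟨2⟩| = 8, so |H| is a multiple of lcm(4, 8) = 8 and divides |G| = 16.
Closing under the operation: H = {0, 2, 4, 6, 8, 10, 12, 14}, so |H| = 8.

8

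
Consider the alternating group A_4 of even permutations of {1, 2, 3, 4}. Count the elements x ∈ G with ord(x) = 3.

The elements of order 3 are: (2 3 4), (2 4 3), (1 2 3), (1 2 4), (1 3 2), (1 3 4), (1 4 2), (1 4 3).
That's 8.

8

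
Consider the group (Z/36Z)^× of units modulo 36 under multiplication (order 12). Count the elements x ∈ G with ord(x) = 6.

6

The elements of order 6 are: 5, 7, 11, 23, 29, 31.
That's 6.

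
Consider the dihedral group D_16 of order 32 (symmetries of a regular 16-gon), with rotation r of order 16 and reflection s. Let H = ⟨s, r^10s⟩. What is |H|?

|⟨s⟩| = 2 and |⟨r^10s⟩| = 2, so |H| is a multiple of lcm(2, 2) = 2 and divides |G| = 32.
Closing under the operation: H = {e, r^2, r^4, r^6, r^8, r^10, r^12, r^14, s, r^2s, r^4s, r^6s, r^8s, r^10s, r^12s, r^14s}, so |H| = 16.

16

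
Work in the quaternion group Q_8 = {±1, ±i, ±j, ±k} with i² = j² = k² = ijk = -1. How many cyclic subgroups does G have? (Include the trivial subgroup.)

5

Group the elements of G by the cyclic subgroup they generate; each cyclic subgroup of order d accounts for φ(d) elements.
Cyclic subgroups by order — order 1: 1; order 2: 1; order 4: 3.
Total: 5.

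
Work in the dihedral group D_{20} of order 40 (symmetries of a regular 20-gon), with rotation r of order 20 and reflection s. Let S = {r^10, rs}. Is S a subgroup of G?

The identity e ∉ S, so S is not a subgroup.

No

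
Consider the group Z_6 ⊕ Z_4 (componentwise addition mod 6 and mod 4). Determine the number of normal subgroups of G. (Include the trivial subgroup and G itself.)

G is abelian, so every subgroup is normal.
G has 16 subgroups in total, hence 16 normal subgroups.

16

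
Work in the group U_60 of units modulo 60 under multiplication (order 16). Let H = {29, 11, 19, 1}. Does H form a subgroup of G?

|H| = 4 divides |G| = 16, consistent with Lagrange.
H contains the identity, every element's inverse is in H, and H is closed under ·: it is a subgroup.

Yes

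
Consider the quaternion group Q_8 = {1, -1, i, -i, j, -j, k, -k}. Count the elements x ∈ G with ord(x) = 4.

6

The elements of order 4 are: i, -i, j, -j, k, -k.
That's 6.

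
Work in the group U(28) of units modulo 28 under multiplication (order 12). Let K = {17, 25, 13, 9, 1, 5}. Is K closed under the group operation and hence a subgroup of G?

|K| = 6 divides |G| = 12, consistent with Lagrange.
K contains the identity, every element's inverse is in K, and K is closed under ·: it is a subgroup.
In fact K = ⟨17⟩.

Yes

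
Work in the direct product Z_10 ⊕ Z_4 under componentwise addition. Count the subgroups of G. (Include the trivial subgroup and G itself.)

16

|G| = 40, so by Lagrange every subgroup order divides 40. Divisors: 1, 2, 4, 5, 8, 10, 20, 40.
Subgroups by order — order 1: 1; order 2: 3; order 4: 3; order 5: 1; order 8: 1; order 10: 3; order 20: 3; order 40: 1.
Total: 1 + 3 + 3 + 1 + 1 + 3 + 3 + 1 = 16.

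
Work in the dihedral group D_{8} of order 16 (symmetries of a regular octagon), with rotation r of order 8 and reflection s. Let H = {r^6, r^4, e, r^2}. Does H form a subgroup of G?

Yes

|H| = 4 divides |G| = 16, consistent with Lagrange.
H contains the identity, every element's inverse is in H, and H is closed under ·: it is a subgroup.
In fact H = ⟨r^6⟩.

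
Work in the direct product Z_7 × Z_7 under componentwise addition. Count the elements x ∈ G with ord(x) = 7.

An element (a,b) has order lcm(ord(a), ord(b)); count pairs with lcm equal to 7.
Enumerating gives 48 such elements.

48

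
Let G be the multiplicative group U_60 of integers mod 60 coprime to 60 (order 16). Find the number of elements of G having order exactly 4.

The elements of order 4 are: 7, 13, 17, 23, 37, 43, 47, 53.
That's 8.

8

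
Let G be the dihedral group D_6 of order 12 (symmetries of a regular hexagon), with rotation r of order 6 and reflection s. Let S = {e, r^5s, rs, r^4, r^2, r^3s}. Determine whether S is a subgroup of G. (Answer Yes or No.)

|S| = 6 divides |G| = 12, consistent with Lagrange.
S contains the identity, every element's inverse is in S, and S is closed under ·: it is a subgroup.

Yes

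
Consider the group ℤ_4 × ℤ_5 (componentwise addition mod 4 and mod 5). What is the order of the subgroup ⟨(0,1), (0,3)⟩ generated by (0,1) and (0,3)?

|⟨(0,1)⟩| = 5 and |⟨(0,3)⟩| = 5, so |H| is a multiple of lcm(5, 5) = 5 and divides |G| = 20.
Closing under the operation: H = {(0,0), (0,1), (0,2), (0,3), (0,4)}, so |H| = 5.

5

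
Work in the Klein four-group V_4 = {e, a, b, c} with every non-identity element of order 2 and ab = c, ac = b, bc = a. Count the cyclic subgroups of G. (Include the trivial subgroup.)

A cyclic subgroup of order d is generated by each of its φ(d) elements of order d, so the cyclic subgroups of order d number (#elements of order d)/φ(d).
Cyclic subgroups by order — order 1: 1; order 2: 3.
Total: 4.

4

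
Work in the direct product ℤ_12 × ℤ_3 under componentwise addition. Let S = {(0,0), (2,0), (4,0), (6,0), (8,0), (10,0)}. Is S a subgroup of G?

|S| = 6 divides |G| = 36, consistent with Lagrange.
S contains the identity, every element's inverse is in S, and S is closed under +: it is a subgroup.
In fact S = ⟨(10,0)⟩.

Yes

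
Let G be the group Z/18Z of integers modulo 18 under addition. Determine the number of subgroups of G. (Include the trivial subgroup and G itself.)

6

Subgroups of the cyclic group Z/18Z correspond bijectively to divisors of 18.
Divisors of 18: 1, 2, 3, 6, 9, 18.
So Z/18Z has 6 subgroups.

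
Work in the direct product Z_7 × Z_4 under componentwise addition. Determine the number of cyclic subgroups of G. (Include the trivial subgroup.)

Each element a generates a cyclic subgroup ⟨a⟩; distinct elements may generate the same one (a cyclic group of order d has φ(d) generators).
Cyclic subgroups by order — order 1: 1; order 2: 1; order 4: 1; order 7: 1; order 14: 1; order 28: 1.
Total: 6.

6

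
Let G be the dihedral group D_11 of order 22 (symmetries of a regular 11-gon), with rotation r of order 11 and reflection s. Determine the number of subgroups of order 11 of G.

1

|G| = 22 and 11 | 22, so subgroups of order 11 are possible by Lagrange.
The subgroups of order 11 are: {e, r, r^2, r^3, r^4, r^5, r^6, r^7, r^8, r^9, r^10}.
So G has 1 subgroup of order 11.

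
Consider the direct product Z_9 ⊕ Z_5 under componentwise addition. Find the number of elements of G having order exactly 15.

8

An element (a,b) has order lcm(ord(a), ord(b)); count pairs with lcm equal to 15.
Enumerating gives 8 such elements.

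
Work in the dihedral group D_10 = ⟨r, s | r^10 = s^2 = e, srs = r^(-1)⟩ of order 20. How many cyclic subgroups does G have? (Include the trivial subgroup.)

Each element a generates a cyclic subgroup ⟨a⟩; distinct elements may generate the same one (a cyclic group of order d has φ(d) generators).
Cyclic subgroups by order — order 1: 1; order 2: 11; order 5: 1; order 10: 1.
Total: 14.

14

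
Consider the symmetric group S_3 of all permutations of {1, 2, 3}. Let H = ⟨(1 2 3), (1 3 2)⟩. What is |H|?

|⟨(1 2 3)⟩| = 3 and |⟨(1 3 2)⟩| = 3, so |H| is a multiple of lcm(3, 3) = 3 and divides |G| = 6.
Closing under the operation: H = {e, (1 2 3), (1 3 2)}, so |H| = 3.

3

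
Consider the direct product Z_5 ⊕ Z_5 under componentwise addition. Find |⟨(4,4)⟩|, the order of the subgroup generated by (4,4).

The order of (4,4) in Z_5 × Z_5 is lcm(ord(4) in Z_5, ord(4) in Z_5).
ord(4) = 5 and ord(4) = 5, so |⟨(4,4)⟩| = lcm(5, 5) = 5.

5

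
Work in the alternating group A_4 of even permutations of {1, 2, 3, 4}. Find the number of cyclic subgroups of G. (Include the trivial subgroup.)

Group the elements of G by the cyclic subgroup they generate; each cyclic subgroup of order d accounts for φ(d) elements.
Cyclic subgroups by order — order 1: 1; order 2: 3; order 3: 4.
Total: 8.

8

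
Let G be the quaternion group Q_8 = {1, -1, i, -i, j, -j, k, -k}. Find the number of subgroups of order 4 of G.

3

|G| = 8 and 4 | 8, so subgroups of order 4 are possible by Lagrange.
The subgroups of order 4 are: {1, -1, i, -i}; {1, -1, j, -j}; {1, -1, k, -k}.
So G has 3 subgroups of order 4.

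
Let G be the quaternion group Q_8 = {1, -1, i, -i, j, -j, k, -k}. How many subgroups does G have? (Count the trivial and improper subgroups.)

6

|G| = 8, so by Lagrange every subgroup order divides 8. Divisors: 1, 2, 4, 8.
Subgroups by order — order 1: 1; order 2: 1; order 4: 3; order 8: 1.
Total: 1 + 1 + 3 + 1 = 6.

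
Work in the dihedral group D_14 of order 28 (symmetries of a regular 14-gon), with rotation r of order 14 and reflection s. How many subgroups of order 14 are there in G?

3

|G| = 28 and 14 | 28, so subgroups of order 14 are possible by Lagrange.
The subgroups of order 14 are: {e, r, r^2, r^3, r^4, r^5, r^6, r^7, r^8, r^9, r^10, r^11, r^12, r^13}; {e, r^2, r^4, r^6, r^8, r^10, r^12, s, r^2s, r^4s, r^6s, r^8s, r^10s, r^12s}; {e, r^2, r^4, r^6, r^8, r^10, r^12, rs, r^3s, r^5s, r^7s, r^9s, r^11s, r^13s}.
So G has 3 subgroups of order 14.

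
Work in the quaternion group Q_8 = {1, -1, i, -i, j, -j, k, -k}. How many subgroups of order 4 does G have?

|G| = 8 and 4 | 8, so subgroups of order 4 are possible by Lagrange.
The subgroups of order 4 are: {1, -1, i, -i}; {1, -1, j, -j}; {1, -1, k, -k}.
So G has 3 subgroups of order 4.

3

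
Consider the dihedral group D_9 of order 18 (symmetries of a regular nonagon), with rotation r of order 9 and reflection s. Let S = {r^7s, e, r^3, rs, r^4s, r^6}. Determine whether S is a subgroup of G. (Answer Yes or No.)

|S| = 6 divides |G| = 18, consistent with Lagrange.
S contains the identity, every element's inverse is in S, and S is closed under ·: it is a subgroup.

Yes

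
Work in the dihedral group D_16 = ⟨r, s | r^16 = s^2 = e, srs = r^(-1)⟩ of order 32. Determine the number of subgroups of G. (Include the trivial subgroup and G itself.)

36

|G| = 32, so by Lagrange every subgroup order divides 32. Divisors: 1, 2, 4, 8, 16, 32.
Subgroups by order — order 1: 1; order 2: 17; order 4: 9; order 8: 5; order 16: 3; order 32: 1.
Total: 1 + 17 + 9 + 5 + 3 + 1 = 36.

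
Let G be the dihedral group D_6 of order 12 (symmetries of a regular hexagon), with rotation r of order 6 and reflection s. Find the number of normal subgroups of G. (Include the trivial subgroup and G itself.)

G has 16 subgroups. Checking conjugation-invariance by order — order 1: 1/1 normal; order 2: 1/7 normal; order 3: 1/1 normal; order 4: 0/3 normal; order 6: 3/3 normal; order 12: 1/1 normal.
Total normal subgroups: 7.

7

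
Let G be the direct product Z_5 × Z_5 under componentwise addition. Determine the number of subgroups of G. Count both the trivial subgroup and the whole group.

8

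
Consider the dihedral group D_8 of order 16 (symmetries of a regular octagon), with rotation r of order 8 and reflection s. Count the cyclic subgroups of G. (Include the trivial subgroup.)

Each element a generates a cyclic subgroup ⟨a⟩; distinct elements may generate the same one (a cyclic group of order d has φ(d) generators).
Cyclic subgroups by order — order 1: 1; order 2: 9; order 4: 1; order 8: 1.
Total: 12.

12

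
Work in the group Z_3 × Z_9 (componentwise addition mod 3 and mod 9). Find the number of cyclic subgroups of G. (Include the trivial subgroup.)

8

A cyclic subgroup of order d is generated by each of its φ(d) elements of order d, so the cyclic subgroups of order d number (#elements of order d)/φ(d).
Cyclic subgroups by order — order 1: 1; order 3: 4; order 9: 3.
Total: 8.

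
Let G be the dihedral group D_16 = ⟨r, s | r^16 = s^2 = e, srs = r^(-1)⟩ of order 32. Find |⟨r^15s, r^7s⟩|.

4

|⟨r^15s⟩| = 2 and |⟨r^7s⟩| = 2, so |H| is a multiple of lcm(2, 2) = 2 and divides |G| = 32.
Closing under the operation: H = {e, r^8, r^7s, r^15s}, so |H| = 4.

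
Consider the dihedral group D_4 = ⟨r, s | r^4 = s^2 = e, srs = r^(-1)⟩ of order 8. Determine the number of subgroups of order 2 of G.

|G| = 8 and 2 | 8, so subgroups of order 2 are possible by Lagrange.
The subgroups of order 2 are: {e, r^2}; {e, r^2s}; {e, r^3s}; {e, rs}; … (5 in all).
So G has 5 subgroups of order 2.

5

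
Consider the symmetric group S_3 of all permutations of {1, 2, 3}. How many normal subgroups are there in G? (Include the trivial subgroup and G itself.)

3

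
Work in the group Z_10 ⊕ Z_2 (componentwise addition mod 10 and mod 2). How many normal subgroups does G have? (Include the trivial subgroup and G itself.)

10

G is abelian, so every subgroup is normal.
G has 10 subgroups in total, hence 10 normal subgroups.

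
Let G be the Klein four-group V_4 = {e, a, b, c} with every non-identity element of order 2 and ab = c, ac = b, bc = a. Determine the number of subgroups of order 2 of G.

|G| = 4 and 2 | 4, so subgroups of order 2 are possible by Lagrange.
The subgroups of order 2 are: {e, a}; {e, b}; {e, c}.
So G has 3 subgroups of order 2.

3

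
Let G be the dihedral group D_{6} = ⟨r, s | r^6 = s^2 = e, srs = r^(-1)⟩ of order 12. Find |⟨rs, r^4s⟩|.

4

|⟨rs⟩| = 2 and |⟨r^4s⟩| = 2, so |H| is a multiple of lcm(2, 2) = 2 and divides |G| = 12.
Closing under the operation: H = {e, r^3, rs, r^4s}, so |H| = 4.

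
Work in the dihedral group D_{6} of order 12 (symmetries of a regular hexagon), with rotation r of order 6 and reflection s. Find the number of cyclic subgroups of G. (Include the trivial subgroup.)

Group the elements of G by the cyclic subgroup they generate; each cyclic subgroup of order d accounts for φ(d) elements.
Cyclic subgroups by order — order 1: 1; order 2: 7; order 3: 1; order 6: 1.
Total: 10.

10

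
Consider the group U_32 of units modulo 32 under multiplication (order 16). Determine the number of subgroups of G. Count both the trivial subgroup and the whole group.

11

|G| = 16, so by Lagrange every subgroup order divides 16. Divisors: 1, 2, 4, 8, 16.
Subgroups by order — order 1: 1; order 2: 3; order 4: 3; order 8: 3; order 16: 1.
Total: 1 + 3 + 3 + 3 + 1 = 11.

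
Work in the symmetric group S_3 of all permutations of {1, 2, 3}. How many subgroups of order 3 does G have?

1

|G| = 6 and 3 | 6, so subgroups of order 3 are possible by Lagrange.
The subgroups of order 3 are: {e, (1 2 3), (1 3 2)}.
So G has 1 subgroup of order 3.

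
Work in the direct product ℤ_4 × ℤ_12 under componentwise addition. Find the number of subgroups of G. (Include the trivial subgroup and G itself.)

|G| = 48, so by Lagrange every subgroup order divides 48. Divisors: 1, 2, 3, 4, 6, 8, 12, 16, 24, 48.
Subgroups by order — order 1: 1; order 2: 3; order 3: 1; order 4: 7; order 6: 3; order 8: 3; order 12: 7; order 16: 1; order 24: 3; order 48: 1.
Total: 1 + 3 + 1 + 7 + 3 + 3 + 7 + 1 + 3 + 1 = 30.

30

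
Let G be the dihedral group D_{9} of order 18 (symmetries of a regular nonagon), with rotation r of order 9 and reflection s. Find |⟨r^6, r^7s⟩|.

6

|⟨r^6⟩| = 3 and |⟨r^7s⟩| = 2, so |H| is a multiple of lcm(3, 2) = 6 and divides |G| = 18.
Closing under the operation: H = {e, r^3, r^6, rs, r^4s, r^7s}, so |H| = 6.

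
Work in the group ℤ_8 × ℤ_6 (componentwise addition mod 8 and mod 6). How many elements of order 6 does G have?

An element (a,b) has order lcm(ord(a), ord(b)); count pairs with lcm equal to 6.
Enumerating gives 6 such elements.

6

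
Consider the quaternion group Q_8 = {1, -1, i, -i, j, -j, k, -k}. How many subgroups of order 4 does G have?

|G| = 8 and 4 | 8, so subgroups of order 4 are possible by Lagrange.
The subgroups of order 4 are: {1, -1, i, -i}; {1, -1, j, -j}; {1, -1, k, -k}.
So G has 3 subgroups of order 4.

3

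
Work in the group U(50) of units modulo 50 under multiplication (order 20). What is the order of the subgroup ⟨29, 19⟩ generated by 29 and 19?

|⟨29⟩| = 10 and |⟨19⟩| = 10, so |H| is a multiple of lcm(10, 10) = 10 and divides |G| = 20.
Closing under the operation: H = {1, 9, 11, 19, 21, 29, 31, 39, 41, 49}, so |H| = 10.

10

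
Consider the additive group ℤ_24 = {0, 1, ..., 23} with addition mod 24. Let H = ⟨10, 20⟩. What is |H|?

12

|⟨10⟩| = 12 and |⟨20⟩| = 6, so |H| is a multiple of lcm(12, 6) = 12 and divides |G| = 24.
Closing under the operation: H = {0, 2, 4, 6, 8, 10, 12, 14, 16, 18, 20, 22}, so |H| = 12.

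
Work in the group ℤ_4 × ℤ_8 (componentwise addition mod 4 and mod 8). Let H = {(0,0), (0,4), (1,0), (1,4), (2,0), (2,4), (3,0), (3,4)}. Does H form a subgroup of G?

Yes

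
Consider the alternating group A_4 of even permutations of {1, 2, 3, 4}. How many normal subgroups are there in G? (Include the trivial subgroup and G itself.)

G has 10 subgroups. Checking conjugation-invariance by order — order 1: 1/1 normal; order 2: 0/3 normal; order 3: 0/4 normal; order 4: 1/1 normal; order 12: 1/1 normal.
Total normal subgroups: 3.

3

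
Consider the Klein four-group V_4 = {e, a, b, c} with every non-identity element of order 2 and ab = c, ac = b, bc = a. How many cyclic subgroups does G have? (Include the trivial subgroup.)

4

Group the elements of G by the cyclic subgroup they generate; each cyclic subgroup of order d accounts for φ(d) elements.
Cyclic subgroups by order — order 1: 1; order 2: 3.
Total: 4.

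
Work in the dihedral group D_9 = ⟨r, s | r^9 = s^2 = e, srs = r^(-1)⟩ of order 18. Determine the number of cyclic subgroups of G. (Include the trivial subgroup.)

A cyclic subgroup of order d is generated by each of its φ(d) elements of order d, so the cyclic subgroups of order d number (#elements of order d)/φ(d).
Cyclic subgroups by order — order 1: 1; order 2: 9; order 3: 1; order 9: 1.
Total: 12.

12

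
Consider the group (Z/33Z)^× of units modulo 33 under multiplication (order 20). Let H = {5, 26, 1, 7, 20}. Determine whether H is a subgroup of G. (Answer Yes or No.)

7 ∈ H but its inverse 19 ∉ H, so H is not a subgroup.

No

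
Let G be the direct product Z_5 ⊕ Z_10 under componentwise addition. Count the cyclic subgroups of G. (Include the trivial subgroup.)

Group the elements of G by the cyclic subgroup they generate; each cyclic subgroup of order d accounts for φ(d) elements.
Cyclic subgroups by order — order 1: 1; order 2: 1; order 5: 6; order 10: 6.
Total: 14.

14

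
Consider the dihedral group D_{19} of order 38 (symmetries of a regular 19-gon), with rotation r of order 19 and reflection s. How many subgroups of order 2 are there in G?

19

|G| = 38 and 2 | 38, so subgroups of order 2 are possible by Lagrange.
The subgroups of order 2 are: {e, r^10s}; {e, r^11s}; {e, r^12s}; {e, r^13s}; … (19 in all).
So G has 19 subgroups of order 2.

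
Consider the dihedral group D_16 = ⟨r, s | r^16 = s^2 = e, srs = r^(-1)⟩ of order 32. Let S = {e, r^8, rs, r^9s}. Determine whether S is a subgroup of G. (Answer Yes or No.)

Yes

|S| = 4 divides |G| = 32, consistent with Lagrange.
S contains the identity, every element's inverse is in S, and S is closed under ·: it is a subgroup.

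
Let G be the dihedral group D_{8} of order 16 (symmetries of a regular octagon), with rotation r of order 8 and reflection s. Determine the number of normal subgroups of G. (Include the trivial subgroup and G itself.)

G has 19 subgroups. Checking conjugation-invariance by order — order 1: 1/1 normal; order 2: 1/9 normal; order 4: 1/5 normal; order 8: 3/3 normal; order 16: 1/1 normal.
Total normal subgroups: 7.

7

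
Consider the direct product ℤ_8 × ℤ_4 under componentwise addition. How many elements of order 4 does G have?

An element (a,b) has order lcm(ord(a), ord(b)); count pairs with lcm equal to 4.
Enumerating gives 12 such elements.

12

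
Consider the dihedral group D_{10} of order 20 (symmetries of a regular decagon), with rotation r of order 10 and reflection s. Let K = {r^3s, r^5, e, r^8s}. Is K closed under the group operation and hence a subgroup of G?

|K| = 4 divides |G| = 20, consistent with Lagrange.
K contains the identity, every element's inverse is in K, and K is closed under ·: it is a subgroup.

Yes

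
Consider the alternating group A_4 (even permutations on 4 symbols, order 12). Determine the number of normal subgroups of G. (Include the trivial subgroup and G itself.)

G has 10 subgroups. Checking conjugation-invariance by order — order 1: 1/1 normal; order 2: 0/3 normal; order 3: 0/4 normal; order 4: 1/1 normal; order 12: 1/1 normal.
Total normal subgroups: 3.

3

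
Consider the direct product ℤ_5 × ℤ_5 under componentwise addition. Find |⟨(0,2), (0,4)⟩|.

5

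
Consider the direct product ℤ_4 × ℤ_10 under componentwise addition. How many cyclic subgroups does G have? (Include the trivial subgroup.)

12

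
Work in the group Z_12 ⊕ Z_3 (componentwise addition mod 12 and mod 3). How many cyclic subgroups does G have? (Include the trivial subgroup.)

Group the elements of G by the cyclic subgroup they generate; each cyclic subgroup of order d accounts for φ(d) elements.
Cyclic subgroups by order — order 1: 1; order 2: 1; order 3: 4; order 4: 1; order 6: 4; order 12: 4.
Total: 15.

15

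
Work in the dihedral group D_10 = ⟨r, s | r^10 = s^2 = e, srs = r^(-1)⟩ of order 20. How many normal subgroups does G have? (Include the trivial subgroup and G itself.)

7

G has 22 subgroups. Checking conjugation-invariance by order — order 1: 1/1 normal; order 2: 1/11 normal; order 4: 0/5 normal; order 5: 1/1 normal; order 10: 3/3 normal; order 20: 1/1 normal.
Total normal subgroups: 7.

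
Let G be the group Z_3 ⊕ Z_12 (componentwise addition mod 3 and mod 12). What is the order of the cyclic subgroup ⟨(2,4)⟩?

The order of (2,4) in Z_3 × Z_12 is lcm(ord(2) in Z_3, ord(4) in Z_12).
ord(2) = 3 and ord(4) = 3, so |⟨(2,4)⟩| = lcm(3, 3) = 3.

3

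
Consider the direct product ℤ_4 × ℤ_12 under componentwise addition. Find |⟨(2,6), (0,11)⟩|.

24

|⟨(2,6)⟩| = 2 and |⟨(0,11)⟩| = 12, so |H| is a multiple of lcm(2, 12) = 12 and divides |G| = 48.
Closing under the operation: H = {(0,0), (0,1), (0,2), (0,3), (0,4), (0,5), (0,6), (0,7), (0,8), (0,9), (0,10), (0,11), (2,0), (2,1), (2,2), (2,3), (2,4), (2,5), (2,6), (2,7), (2,8), (2,9), (2,10), (2,11)}, so |H| = 24.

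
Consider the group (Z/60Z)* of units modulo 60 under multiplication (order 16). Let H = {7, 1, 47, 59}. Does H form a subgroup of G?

47 ∈ H but its inverse 23 ∉ H, so H is not a subgroup.

No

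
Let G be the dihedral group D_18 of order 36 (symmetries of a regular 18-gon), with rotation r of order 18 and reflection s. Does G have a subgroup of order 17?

17 does not divide |G| = 36, so by Lagrange no subgroup of order 17 exists.

No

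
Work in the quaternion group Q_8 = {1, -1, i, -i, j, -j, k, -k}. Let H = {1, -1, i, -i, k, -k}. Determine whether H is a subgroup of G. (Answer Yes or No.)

|H| = 6 does not divide |G| = 8, so by Lagrange H is not a subgroup.

No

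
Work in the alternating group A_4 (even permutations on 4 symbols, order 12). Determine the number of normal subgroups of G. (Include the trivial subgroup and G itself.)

G has 10 subgroups. Checking conjugation-invariance by order — order 1: 1/1 normal; order 2: 0/3 normal; order 3: 0/4 normal; order 4: 1/1 normal; order 12: 1/1 normal.
Total normal subgroups: 3.

3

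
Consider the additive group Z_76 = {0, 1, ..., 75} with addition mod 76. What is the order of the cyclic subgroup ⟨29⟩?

76

In Z_76, the order of an element a is n/gcd(a, n).
gcd(29, 76) = 1, so |⟨29⟩| = 76/1 = 76.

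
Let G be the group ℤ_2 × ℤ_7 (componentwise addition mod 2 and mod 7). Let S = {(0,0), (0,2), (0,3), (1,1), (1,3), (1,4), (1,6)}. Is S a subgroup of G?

No

(0,2) ∈ S but its inverse (0,5) ∉ S, so S is not a subgroup.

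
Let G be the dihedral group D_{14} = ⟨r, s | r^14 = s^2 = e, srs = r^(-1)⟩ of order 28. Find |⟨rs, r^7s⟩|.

14

|⟨rs⟩| = 2 and |⟨r^7s⟩| = 2, so |H| is a multiple of lcm(2, 2) = 2 and divides |G| = 28.
Closing under the operation: H = {e, r^2, r^4, r^6, r^8, r^10, r^12, rs, r^3s, r^5s, r^7s, r^9s, r^11s, r^13s}, so |H| = 14.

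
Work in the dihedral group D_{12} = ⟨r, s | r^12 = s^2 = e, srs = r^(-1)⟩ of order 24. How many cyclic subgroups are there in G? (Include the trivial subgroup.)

Group the elements of G by the cyclic subgroup they generate; each cyclic subgroup of order d accounts for φ(d) elements.
Cyclic subgroups by order — order 1: 1; order 2: 13; order 3: 1; order 4: 1; order 6: 1; order 12: 1.
Total: 18.

18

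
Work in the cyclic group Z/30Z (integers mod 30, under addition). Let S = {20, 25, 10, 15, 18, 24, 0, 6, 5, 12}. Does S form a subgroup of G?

Closure fails: 5 + 6 = 11 ∉ S. So S is not a subgroup.

No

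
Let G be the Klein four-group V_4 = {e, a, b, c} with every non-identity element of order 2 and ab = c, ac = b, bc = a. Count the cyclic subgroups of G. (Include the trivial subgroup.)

Each element a generates a cyclic subgroup ⟨a⟩; distinct elements may generate the same one (a cyclic group of order d has φ(d) generators).
Cyclic subgroups by order — order 1: 1; order 2: 3.
Total: 4.

4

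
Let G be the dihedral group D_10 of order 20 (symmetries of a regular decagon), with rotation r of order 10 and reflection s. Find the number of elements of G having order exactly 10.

The elements of order 10 are: r, r^3, r^7, r^9.
That's 4.

4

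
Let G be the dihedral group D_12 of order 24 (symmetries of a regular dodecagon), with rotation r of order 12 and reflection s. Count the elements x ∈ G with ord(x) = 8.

No element of G has order 8 (even though 8 | 24).

0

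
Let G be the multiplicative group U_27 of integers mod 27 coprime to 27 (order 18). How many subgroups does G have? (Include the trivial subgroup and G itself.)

|G| = 18, so by Lagrange every subgroup order divides 18. Divisors: 1, 2, 3, 6, 9, 18.
Subgroups by order — order 1: 1; order 2: 1; order 3: 1; order 6: 1; order 9: 1; order 18: 1.
Total: 1 + 1 + 1 + 1 + 1 + 1 = 6.

6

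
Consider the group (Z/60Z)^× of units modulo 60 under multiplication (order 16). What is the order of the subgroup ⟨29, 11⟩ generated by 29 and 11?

4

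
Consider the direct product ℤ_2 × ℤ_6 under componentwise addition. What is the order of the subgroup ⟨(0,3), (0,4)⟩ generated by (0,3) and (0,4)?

|⟨(0,3)⟩| = 2 and |⟨(0,4)⟩| = 3, so |H| is a multiple of lcm(2, 3) = 6 and divides |G| = 12.
Closing under the operation: H = {(0,0), (0,1), (0,2), (0,3), (0,4), (0,5)}, so |H| = 6.

6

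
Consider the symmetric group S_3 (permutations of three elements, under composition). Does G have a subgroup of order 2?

Yes

2 | 6. A subgroup of order 2 is {e, (1 2)}.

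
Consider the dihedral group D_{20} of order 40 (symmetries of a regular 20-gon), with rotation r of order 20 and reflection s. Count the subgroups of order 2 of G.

|G| = 40 and 2 | 40, so subgroups of order 2 are possible by Lagrange.
The subgroups of order 2 are: {e, r^10}; {e, r^10s}; {e, r^11s}; {e, r^12s}; … (21 in all).
So G has 21 subgroups of order 2.

21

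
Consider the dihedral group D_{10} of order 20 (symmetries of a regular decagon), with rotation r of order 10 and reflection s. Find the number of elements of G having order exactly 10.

The elements of order 10 are: r, r^3, r^7, r^9.
That's 4.

4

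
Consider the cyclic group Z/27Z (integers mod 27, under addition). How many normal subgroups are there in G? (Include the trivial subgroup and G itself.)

4

G is abelian, so every subgroup is normal.
G has 4 subgroups in total, hence 4 normal subgroups.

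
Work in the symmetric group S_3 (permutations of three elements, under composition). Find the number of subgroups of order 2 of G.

3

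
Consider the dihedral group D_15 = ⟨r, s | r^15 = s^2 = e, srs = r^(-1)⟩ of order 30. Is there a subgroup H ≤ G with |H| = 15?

15 | 30. A subgroup of order 15 is {e, r, r^2, r^3, r^4, r^5, r^6, r^7, r^8, r^9, r^10, r^11, r^12, r^13, r^14}.

Yes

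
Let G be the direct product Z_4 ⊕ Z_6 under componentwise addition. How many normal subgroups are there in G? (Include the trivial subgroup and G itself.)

G is abelian, so every subgroup is normal.
G has 16 subgroups in total, hence 16 normal subgroups.

16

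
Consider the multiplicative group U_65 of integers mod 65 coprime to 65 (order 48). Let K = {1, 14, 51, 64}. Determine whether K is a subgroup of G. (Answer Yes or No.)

Yes

|K| = 4 divides |G| = 48, consistent with Lagrange.
K contains the identity, every element's inverse is in K, and K is closed under ·: it is a subgroup.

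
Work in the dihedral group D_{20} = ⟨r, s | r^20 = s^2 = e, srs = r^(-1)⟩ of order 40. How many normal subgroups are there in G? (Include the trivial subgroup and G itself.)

9

G has 48 subgroups. Checking conjugation-invariance by order — order 1: 1/1 normal; order 2: 1/21 normal; order 4: 1/11 normal; order 5: 1/1 normal; order 8: 0/5 normal; order 10: 1/5 normal; order 20: 3/3 normal; order 40: 1/1 normal.
Total normal subgroups: 9.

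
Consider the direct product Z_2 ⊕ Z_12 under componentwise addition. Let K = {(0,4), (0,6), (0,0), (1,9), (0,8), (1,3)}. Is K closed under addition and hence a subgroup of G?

No

Closure fails: (0,4) + (1,3) = (1,7) ∉ K. So K is not a subgroup.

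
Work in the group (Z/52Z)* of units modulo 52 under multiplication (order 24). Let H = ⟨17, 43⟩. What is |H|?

|⟨17⟩| = 6 and |⟨43⟩| = 6, so |H| is a multiple of lcm(6, 6) = 6 and divides |G| = 24.
Closing under the operation: H = {1, 3, 9, 17, 23, 25, 27, 29, 35, 43, 49, 51}, so |H| = 12.

12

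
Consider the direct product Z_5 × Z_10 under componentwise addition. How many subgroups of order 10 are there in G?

6

|G| = 50 and 10 | 50, so subgroups of order 10 are possible by Lagrange.
The subgroups of order 10 are: {(0,0), (0,1), (0,2), (0,3), (0,4), (0,5), (0,6), (0,7), (0,8), (0,9)}; {(0,0), (0,5), (1,0), (1,5), (2,0), (2,5), (3,0), (3,5), (4,0), (4,5)}; {(0,0), (0,5), (1,1), (1,6), (2,2), (2,7), (3,3), (3,8), (4,4), (4,9)}; {(0,0), (0,5), (1,2), (1,7), (2,4), (2,9), (3,1), (3,6), (4,3), (4,8)}; … (6 in all).
So G has 6 subgroups of order 10.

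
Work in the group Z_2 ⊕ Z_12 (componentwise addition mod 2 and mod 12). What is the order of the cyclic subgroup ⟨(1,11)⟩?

12

The order of (1,11) in Z_2 × Z_12 is lcm(ord(1) in Z_2, ord(11) in Z_12).
ord(1) = 2 and ord(11) = 12, so |⟨(1,11)⟩| = lcm(2, 12) = 12.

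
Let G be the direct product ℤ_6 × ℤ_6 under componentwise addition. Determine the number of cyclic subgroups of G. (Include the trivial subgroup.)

Group the elements of G by the cyclic subgroup they generate; each cyclic subgroup of order d accounts for φ(d) elements.
Cyclic subgroups by order — order 1: 1; order 2: 3; order 3: 4; order 6: 12.
Total: 20.

20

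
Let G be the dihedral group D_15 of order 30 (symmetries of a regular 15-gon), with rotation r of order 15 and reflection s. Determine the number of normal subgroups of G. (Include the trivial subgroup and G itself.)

G has 28 subgroups. Checking conjugation-invariance by order — order 1: 1/1 normal; order 2: 0/15 normal; order 3: 1/1 normal; order 5: 1/1 normal; order 6: 0/5 normal; order 10: 0/3 normal; order 15: 1/1 normal; order 30: 1/1 normal.
Total normal subgroups: 5.

5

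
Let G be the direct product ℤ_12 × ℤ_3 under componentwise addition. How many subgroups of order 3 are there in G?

4

|G| = 36 and 3 | 36, so subgroups of order 3 are possible by Lagrange.
The subgroups of order 3 are: {(0,0), (0,1), (0,2)}; {(0,0), (4,0), (8,0)}; {(0,0), (4,1), (8,2)}; {(0,0), (4,2), (8,1)}.
So G has 4 subgroups of order 3.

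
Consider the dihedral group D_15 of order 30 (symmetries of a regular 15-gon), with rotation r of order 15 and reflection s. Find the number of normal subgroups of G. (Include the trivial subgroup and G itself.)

G has 28 subgroups. Checking conjugation-invariance by order — order 1: 1/1 normal; order 2: 0/15 normal; order 3: 1/1 normal; order 5: 1/1 normal; order 6: 0/5 normal; order 10: 0/3 normal; order 15: 1/1 normal; order 30: 1/1 normal.
Total normal subgroups: 5.

5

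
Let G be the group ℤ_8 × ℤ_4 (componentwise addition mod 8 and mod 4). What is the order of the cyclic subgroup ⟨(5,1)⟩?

The order of (5,1) in Z_8 × Z_4 is lcm(ord(5) in Z_8, ord(1) in Z_4).
ord(5) = 8 and ord(1) = 4, so |⟨(5,1)⟩| = lcm(8, 4) = 8.

8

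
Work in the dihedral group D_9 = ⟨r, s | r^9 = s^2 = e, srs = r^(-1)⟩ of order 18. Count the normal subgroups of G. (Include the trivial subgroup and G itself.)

G has 16 subgroups. Checking conjugation-invariance by order — order 1: 1/1 normal; order 2: 0/9 normal; order 3: 1/1 normal; order 6: 0/3 normal; order 9: 1/1 normal; order 18: 1/1 normal.
Total normal subgroups: 4.

4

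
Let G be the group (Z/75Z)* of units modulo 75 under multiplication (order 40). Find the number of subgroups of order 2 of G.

3

|G| = 40 and 2 | 40, so subgroups of order 2 are possible by Lagrange.
The subgroups of order 2 are: {1, 26}; {1, 49}; {1, 74}.
So G has 3 subgroups of order 2.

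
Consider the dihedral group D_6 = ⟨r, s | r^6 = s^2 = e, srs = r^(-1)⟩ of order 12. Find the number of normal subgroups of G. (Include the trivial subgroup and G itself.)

7

G has 16 subgroups. Checking conjugation-invariance by order — order 1: 1/1 normal; order 2: 1/7 normal; order 3: 1/1 normal; order 4: 0/3 normal; order 6: 3/3 normal; order 12: 1/1 normal.
Total normal subgroups: 7.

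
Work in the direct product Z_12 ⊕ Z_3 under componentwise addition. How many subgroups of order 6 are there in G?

4

|G| = 36 and 6 | 36, so subgroups of order 6 are possible by Lagrange.
The subgroups of order 6 are: {(0,0), (0,1), (0,2), (6,0), (6,1), (6,2)}; {(0,0), (2,0), (4,0), (6,0), (8,0), (10,0)}; {(0,0), (2,2), (4,1), (6,0), (8,2), (10,1)}; {(0,0), (2,1), (4,2), (6,0), (8,1), (10,2)}.
So G has 4 subgroups of order 6.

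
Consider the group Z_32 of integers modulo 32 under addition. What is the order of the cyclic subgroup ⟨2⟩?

In Z_32, the order of an element a is n/gcd(a, n).
gcd(2, 32) = 2, so |⟨2⟩| = 32/2 = 16.

16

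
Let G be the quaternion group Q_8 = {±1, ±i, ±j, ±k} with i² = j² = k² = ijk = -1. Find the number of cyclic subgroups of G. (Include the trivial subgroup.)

Each element a generates a cyclic subgroup ⟨a⟩; distinct elements may generate the same one (a cyclic group of order d has φ(d) generators).
Cyclic subgroups by order — order 1: 1; order 2: 1; order 4: 3.
Total: 5.

5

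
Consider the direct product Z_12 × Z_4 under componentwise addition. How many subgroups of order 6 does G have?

|G| = 48 and 6 | 48, so subgroups of order 6 are possible by Lagrange.
The subgroups of order 6 are: {(0,0), (0,2), (4,0), (4,2), (8,0), (8,2)}; {(0,0), (2,0), (4,0), (6,0), (8,0), (10,0)}; {(0,0), (2,2), (4,0), (6,2), (8,0), (10,2)}.
So G has 3 subgroups of order 6.

3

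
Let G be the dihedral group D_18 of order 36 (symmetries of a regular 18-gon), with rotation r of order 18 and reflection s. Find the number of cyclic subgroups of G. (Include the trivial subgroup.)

A cyclic subgroup of order d is generated by each of its φ(d) elements of order d, so the cyclic subgroups of order d number (#elements of order d)/φ(d).
Cyclic subgroups by order — order 1: 1; order 2: 19; order 3: 1; order 6: 1; order 9: 1; order 18: 1.
Total: 24.

24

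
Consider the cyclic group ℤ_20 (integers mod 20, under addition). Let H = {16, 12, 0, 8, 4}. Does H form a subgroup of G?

|H| = 5 divides |G| = 20, consistent with Lagrange.
H contains the identity, every element's inverse is in H, and H is closed under +: it is a subgroup.
In fact H = ⟨16⟩.

Yes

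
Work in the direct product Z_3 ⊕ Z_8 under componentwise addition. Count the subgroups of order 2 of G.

|G| = 24 and 2 | 24, so subgroups of order 2 are possible by Lagrange.
The subgroups of order 2 are: {(0,0), (0,4)}.
So G has 1 subgroup of order 2.

1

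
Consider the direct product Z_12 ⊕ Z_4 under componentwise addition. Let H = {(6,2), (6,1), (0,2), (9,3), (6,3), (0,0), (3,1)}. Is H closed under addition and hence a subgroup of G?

No

|H| = 7 does not divide |G| = 48, so by Lagrange H is not a subgroup.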